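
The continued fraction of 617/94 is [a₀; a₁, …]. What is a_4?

2

617 = 6·94 + 53   →  a_0 = 6
94 = 1·53 + 41   →  a_1 = 1
53 = 1·41 + 12   →  a_2 = 1
41 = 3·12 + 5   →  a_3 = 3
12 = 2·5 + 2   →  a_4 = 2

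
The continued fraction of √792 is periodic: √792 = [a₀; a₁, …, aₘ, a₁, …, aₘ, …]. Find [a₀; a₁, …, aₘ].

a₀ = ⌊√792⌋ = 28.
With m₀=0, d₀=1 and mₖ₊₁ = dₖaₖ − mₖ, dₖ₊₁ = (n − mₖ₊₁²)/dₖ, aₖ₊₁ = ⌊(a₀+mₖ₊₁)/dₖ₊₁⌋:
  k=1: m=28, d=8, a=7
  k=2: m=28, d=1, a=56
d=1 and a=2a₀=56 at k=2, so the next step gives (m, d) = (28, 8) again — its k=1 value — and the period has length 2.

[28; 7, 56]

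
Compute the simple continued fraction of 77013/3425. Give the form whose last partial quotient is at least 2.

77013 = 22·3425 + 1663
3425 = 2·1663 + 99
1663 = 16·99 + 79
99 = 1·79 + 20
79 = 3·20 + 19
20 = 1·19 + 1
19 = 19·1 + 0  (stop)
So 77013/3425 = [22; 2, 16, 1, 3, 1, 19].

[22; 2, 16, 1, 3, 1, 19]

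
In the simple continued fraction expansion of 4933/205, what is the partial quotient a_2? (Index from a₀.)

1

4933 = 24·205 + 13   →  a_0 = 24
205 = 15·13 + 10   →  a_1 = 15
13 = 1·10 + 3   →  a_2 = 1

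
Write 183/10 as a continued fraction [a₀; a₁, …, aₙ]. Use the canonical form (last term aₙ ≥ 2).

183 = 18×10 + 3
10 = 3×3 + 1
3 = 3×1 + 0  (stop)
So 183/10 = [18; 3, 3].

[18; 3, 3]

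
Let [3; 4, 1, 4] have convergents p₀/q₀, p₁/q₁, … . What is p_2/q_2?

Using pₖ = aₖpₖ₋₁ + pₖ₋₂, qₖ = aₖqₖ₋₁ + qₖ₋₂ (with p₋₁=1, p₋₂=0, q₋₁=0, q₋₂=1):
  k=0: a=3, p=3, q=1
  k=1: a=4, p=13, q=4
  k=2: a=1, p=16, q=5

16/5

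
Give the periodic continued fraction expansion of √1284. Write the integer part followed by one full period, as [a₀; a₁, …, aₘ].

[35; 1, 4, 1, 70]

a₀ = ⌊√1284⌋ = 35.
With m₀=0, d₀=1 and mₖ₊₁ = dₖaₖ − mₖ, dₖ₊₁ = (n − mₖ₊₁²)/dₖ, aₖ₊₁ = ⌊(a₀+mₖ₊₁)/dₖ₊₁⌋:
  k=1: m=35, d=59, a=1
  k=2: m=24, d=12, a=4
  k=3: m=24, d=59, a=1
  k=4: m=35, d=1, a=70
d=1 and a=2a₀=70 at k=4, so the next step gives (m, d) = (35, 59) again — its k=1 value — and the period has length 4.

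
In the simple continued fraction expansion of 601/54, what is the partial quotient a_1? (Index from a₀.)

7

601 = 11·54 + 7   →  a_0 = 11
54 = 7·7 + 5   →  a_1 = 7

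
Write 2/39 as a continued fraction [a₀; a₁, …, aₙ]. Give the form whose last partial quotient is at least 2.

[0; 19, 2]

2 = 0×39 + 2
39 = 19×2 + 1
2 = 2×1 + 0  (stop)
So 2/39 = [0; 19, 2].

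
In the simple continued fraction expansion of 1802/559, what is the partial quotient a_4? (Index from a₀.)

2

1802 = 3·559 + 125   →  a_0 = 3
559 = 4·125 + 59   →  a_1 = 4
125 = 2·59 + 7   →  a_2 = 2
59 = 8·7 + 3   →  a_3 = 8
7 = 2·3 + 1   →  a_4 = 2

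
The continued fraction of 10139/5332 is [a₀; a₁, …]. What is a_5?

2

10139 = 1·5332 + 4807   →  a_0 = 1
5332 = 1·4807 + 525   →  a_1 = 1
4807 = 9·525 + 82   →  a_2 = 9
525 = 6·82 + 33   →  a_3 = 6
82 = 2·33 + 16   →  a_4 = 2
33 = 2·16 + 1   →  a_5 = 2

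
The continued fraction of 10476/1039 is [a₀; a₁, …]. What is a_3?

10476 = 10·1039 + 86   →  a_0 = 10
1039 = 12·86 + 7   →  a_1 = 12
86 = 12·7 + 2   →  a_2 = 12
7 = 3·2 + 1   →  a_3 = 3

3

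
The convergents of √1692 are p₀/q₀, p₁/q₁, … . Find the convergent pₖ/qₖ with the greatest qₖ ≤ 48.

√1692 = [41; 7, 2, 7, 82, …] (period length 4).
Convergents:
  p_0/q_0 = 41/1
  p_1/q_1 = 288/7
  p_2/q_2 = 617/15
  p_3/q_3 = 4607/112
q_2 = 15 ≤ 48 < 112 = q_3, so the answer is 617/15.

617/15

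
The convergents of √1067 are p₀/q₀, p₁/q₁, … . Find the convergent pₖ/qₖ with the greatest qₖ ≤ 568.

12772/391

√1067 = [32; 1, 1, 1, 64, …] (period length 4).
Convergents:
  p_0/q_0 = 32/1
  p_1/q_1 = 33/1
  p_2/q_2 = 65/2
  p_3/q_3 = 98/3
  p_4/q_4 = 6337/194
  p_5/q_5 = 6435/197
  p_6/q_6 = 12772/391
  p_7/q_7 = 19207/588
q_6 = 391 ≤ 568 < 588 = q_7, so the answer is 12772/391.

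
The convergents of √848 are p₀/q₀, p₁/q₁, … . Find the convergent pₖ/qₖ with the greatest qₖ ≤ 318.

√848 = [29; 8, 3, 3, 3, 8, 58, …] (period length 6).
Convergents:
  p_0/q_0 = 29/1
  p_1/q_1 = 233/8
  p_2/q_2 = 728/25
  p_3/q_3 = 2417/83
  p_4/q_4 = 7979/274
  p_5/q_5 = 66249/2275
q_4 = 274 ≤ 318 < 2275 = q_5, so the answer is 7979/274.

7979/274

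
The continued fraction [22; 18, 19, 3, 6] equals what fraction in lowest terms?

Using pₖ = aₖpₖ₋₁ + pₖ₋₂ and qₖ = aₖqₖ₋₁ + qₖ₋₂:
  k=0: a=22, p=22, q=1
  k=1: a=18, p=397, q=18
  k=2: a=19, p=7565, q=343
  k=3: a=3, p=23092, q=1047
  k=4: a=6, p=146117, q=6625

146117/6625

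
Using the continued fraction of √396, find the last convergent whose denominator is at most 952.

√396 = [19; 1, 8, 1, 38, …] (period length 4).
Convergents:
  p_0/q_0 = 19/1
  p_1/q_1 = 20/1
  p_2/q_2 = 179/9
  p_3/q_3 = 199/10
  p_4/q_4 = 7741/389
  p_5/q_5 = 7940/399
  p_6/q_6 = 71261/3581
q_5 = 399 ≤ 952 < 3581 = q_6, so the answer is 7940/399.

7940/399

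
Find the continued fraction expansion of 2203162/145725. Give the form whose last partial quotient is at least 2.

[15; 8, 2, 3, 17, 9, 2, 7]

2203162 = 15*145725 + 17287
145725 = 8*17287 + 7429
17287 = 2*7429 + 2429
7429 = 3*2429 + 142
2429 = 17*142 + 15
142 = 9*15 + 7
15 = 2*7 + 1
7 = 7*1 + 0  (stop)
So 2203162/145725 = [15; 8, 2, 3, 17, 9, 2, 7].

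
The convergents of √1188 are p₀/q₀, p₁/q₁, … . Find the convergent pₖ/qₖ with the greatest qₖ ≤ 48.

517/15

√1188 = [34; 2, 7, 6, 7, 2, 68, …] (period length 6).
Convergents:
  p_0/q_0 = 34/1
  p_1/q_1 = 69/2
  p_2/q_2 = 517/15
  p_3/q_3 = 3171/92
q_2 = 15 ≤ 48 < 92 = q_3, so the answer is 517/15.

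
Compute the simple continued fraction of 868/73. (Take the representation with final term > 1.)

[11; 1, 8, 8]

868 = 11·73 + 65
73 = 1·65 + 8
65 = 8·8 + 1
8 = 8·1 + 0  (stop)
So 868/73 = [11; 1, 8, 8].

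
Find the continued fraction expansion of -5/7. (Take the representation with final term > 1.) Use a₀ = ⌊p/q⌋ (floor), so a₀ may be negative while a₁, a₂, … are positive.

-5 = -1*7 + 2
7 = 3*2 + 1
2 = 2*1 + 0  (stop)
So -5/7 = [-1; 3, 2].

[-1; 3, 2]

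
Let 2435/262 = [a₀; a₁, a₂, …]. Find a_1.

2435 = 9·262 + 77   →  a_0 = 9
262 = 3·77 + 31   →  a_1 = 3

3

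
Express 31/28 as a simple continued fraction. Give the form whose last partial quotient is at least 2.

31 = 1·28 + 3
28 = 9·3 + 1
3 = 3·1 + 0  (stop)
So 31/28 = [1; 9, 3].

[1; 9, 3]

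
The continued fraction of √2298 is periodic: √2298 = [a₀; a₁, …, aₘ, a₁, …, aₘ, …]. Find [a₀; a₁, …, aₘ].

[47; 1, 14, 1, 94]

a₀ = ⌊√2298⌋ = 47.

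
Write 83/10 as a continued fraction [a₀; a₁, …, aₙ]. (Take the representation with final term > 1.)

83 = 8·10 + 3
10 = 3·3 + 1
3 = 3·1 + 0  (stop)
So 83/10 = [8; 3, 3].

[8; 3, 3]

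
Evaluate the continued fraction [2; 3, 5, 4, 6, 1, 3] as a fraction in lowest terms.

4333/1873

Fold from the inside: start with 3/1.
  1 + 1/3 = 4/3
  6 + 3/4 = 27/4
  4 + 4/27 = 112/27
  5 + 27/112 = 587/112
  3 + 112/587 = 1873/587
  2 + 587/1873 = 4333/1873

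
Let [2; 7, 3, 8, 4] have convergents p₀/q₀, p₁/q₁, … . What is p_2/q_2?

47/22

Using pₖ = aₖpₖ₋₁ + pₖ₋₂, qₖ = aₖqₖ₋₁ + qₖ₋₂ (with p₋₁=1, p₋₂=0, q₋₁=0, q₋₂=1):
  k=0: a=2, p=2, q=1
  k=1: a=7, p=15, q=7
  k=2: a=3, p=47, q=22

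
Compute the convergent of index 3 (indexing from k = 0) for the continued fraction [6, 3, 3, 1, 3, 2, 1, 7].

82/13

Using pₖ = aₖpₖ₋₁ + pₖ₋₂, qₖ = aₖqₖ₋₁ + qₖ₋₂ (with p₋₁=1, p₋₂=0, q₋₁=0, q₋₂=1):
  k=0: a=6, p=6, q=1
  k=1: a=3, p=19, q=3
  k=2: a=3, p=63, q=10
  k=3: a=1, p=82, q=13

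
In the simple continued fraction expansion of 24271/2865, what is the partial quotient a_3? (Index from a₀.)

3

24271 = 8·2865 + 1351   →  a_0 = 8
2865 = 2·1351 + 163   →  a_1 = 2
1351 = 8·163 + 47   →  a_2 = 8
163 = 3·47 + 22   →  a_3 = 3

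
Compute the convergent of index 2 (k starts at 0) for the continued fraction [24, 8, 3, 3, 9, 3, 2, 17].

Using pₖ = aₖpₖ₋₁ + pₖ₋₂, qₖ = aₖqₖ₋₁ + qₖ₋₂ (with p₋₁=1, p₋₂=0, q₋₁=0, q₋₂=1):
  k=0: a=24, p=24, q=1
  k=1: a=8, p=193, q=8
  k=2: a=3, p=603, q=25

603/25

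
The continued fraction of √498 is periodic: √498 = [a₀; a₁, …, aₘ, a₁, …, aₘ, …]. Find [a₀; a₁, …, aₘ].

[22; 3, 6, 22, 6, 3, 44]

a₀ = ⌊√498⌋ = 22.
With m₀=0, d₀=1 and mₖ₊₁ = dₖaₖ − mₖ, dₖ₊₁ = (n − mₖ₊₁²)/dₖ, aₖ₊₁ = ⌊(a₀+mₖ₊₁)/dₖ₊₁⌋:
  k=1: m=22, d=14, a=3
  k=2: m=20, d=7, a=6
  k=3: m=22, d=2, a=22
  k=4: m=22, d=7, a=6
  k=5: m=20, d=14, a=3
  k=6: m=22, d=1, a=44
d=1 and a=2a₀=44 at k=6, so the next step gives (m, d) = (22, 14) again — its k=1 value — and the period has length 6.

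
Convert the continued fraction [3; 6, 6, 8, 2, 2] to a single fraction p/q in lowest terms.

Fold from the inside: start with 2/1.
  2 + 1/2 = 5/2
  8 + 2/5 = 42/5
  6 + 5/42 = 257/42
  6 + 42/257 = 1584/257
  3 + 257/1584 = 5009/1584

5009/1584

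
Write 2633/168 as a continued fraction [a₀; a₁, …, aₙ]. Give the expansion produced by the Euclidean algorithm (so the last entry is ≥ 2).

[15; 1, 2, 18, 3]

2633 = 15*168 + 113
168 = 1*113 + 55
113 = 2*55 + 3
55 = 18*3 + 1
3 = 3*1 + 0  (stop)
So 2633/168 = [15; 1, 2, 18, 3].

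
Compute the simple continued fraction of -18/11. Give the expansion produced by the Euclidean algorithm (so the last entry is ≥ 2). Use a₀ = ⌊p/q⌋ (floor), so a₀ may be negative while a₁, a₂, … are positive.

-18 = -2*11 + 4
11 = 2*4 + 3
4 = 1*3 + 1
3 = 3*1 + 0  (stop)
So -18/11 = [-2; 2, 1, 3].

[-2; 2, 1, 3]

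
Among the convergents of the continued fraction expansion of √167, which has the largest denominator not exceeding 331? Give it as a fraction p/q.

4187/324

√167 = [12; 1, 11, 1, 24, …] (period length 4).
Convergents:
  p_0/q_0 = 12/1
  p_1/q_1 = 13/1
  p_2/q_2 = 155/12
  p_3/q_3 = 168/13
  p_4/q_4 = 4187/324
  p_5/q_5 = 4355/337
q_4 = 324 ≤ 331 < 337 = q_5, so the answer is 4187/324.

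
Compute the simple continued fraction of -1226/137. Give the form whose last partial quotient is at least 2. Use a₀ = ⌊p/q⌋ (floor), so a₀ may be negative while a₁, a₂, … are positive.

[-9; 19, 1, 1, 3]

-1226 = -9×137 + 7
137 = 19×7 + 4
7 = 1×4 + 3
4 = 1×3 + 1
3 = 3×1 + 0  (stop)
So -1226/137 = [-9; 19, 1, 1, 3].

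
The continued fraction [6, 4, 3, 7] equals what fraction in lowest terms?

Fold from the inside: start with 7/1.
  3 + 1/7 = 22/7
  4 + 7/22 = 95/22
  6 + 22/95 = 592/95

592/95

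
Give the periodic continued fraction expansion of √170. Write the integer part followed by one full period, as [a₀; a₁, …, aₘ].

a₀ = ⌊√170⌋ = 13.
With m₀=0, d₀=1 and mₖ₊₁ = dₖaₖ − mₖ, dₖ₊₁ = (n − mₖ₊₁²)/dₖ, aₖ₊₁ = ⌊(a₀+mₖ₊₁)/dₖ₊₁⌋:
  k=1: m=13, d=1, a=26
d=1 and a=2a₀=26 at k=1, so the next step gives (m, d) = (13, 1) again — its k=1 value — and the period has length 1.

[13; 26]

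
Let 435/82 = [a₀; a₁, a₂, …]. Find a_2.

3

435 = 5·82 + 25   →  a_0 = 5
82 = 3·25 + 7   →  a_1 = 3
25 = 3·7 + 4   →  a_2 = 3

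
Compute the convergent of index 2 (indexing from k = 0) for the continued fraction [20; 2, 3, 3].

Using pₖ = aₖpₖ₋₁ + pₖ₋₂, qₖ = aₖqₖ₋₁ + qₖ₋₂ (with p₋₁=1, p₋₂=0, q₋₁=0, q₋₂=1):
  k=0: a=20, p=20, q=1
  k=1: a=2, p=41, q=2
  k=2: a=3, p=143, q=7

143/7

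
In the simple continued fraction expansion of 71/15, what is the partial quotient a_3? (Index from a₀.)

1

71 = 4·15 + 11   →  a_0 = 4
15 = 1·11 + 4   →  a_1 = 1
11 = 2·4 + 3   →  a_2 = 2
4 = 1·3 + 1   →  a_3 = 1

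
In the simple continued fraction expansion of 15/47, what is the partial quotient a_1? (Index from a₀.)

15 = 0·47 + 15   →  a_0 = 0
47 = 3·15 + 2   →  a_1 = 3

3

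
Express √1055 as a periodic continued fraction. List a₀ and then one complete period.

a₀ = ⌊√1055⌋ = 32.
With m₀=0, d₀=1 and mₖ₊₁ = dₖaₖ − mₖ, dₖ₊₁ = (n − mₖ₊₁²)/dₖ, aₖ₊₁ = ⌊(a₀+mₖ₊₁)/dₖ₊₁⌋:
  k=1: m=32, d=31, a=2
  k=2: m=30, d=5, a=12
  k=3: m=30, d=31, a=2
  k=4: m=32, d=1, a=64
d=1 and a=2a₀=64 at k=4, so the next step gives (m, d) = (32, 31) again — its k=1 value — and the period has length 4.

[32; 2, 12, 2, 64]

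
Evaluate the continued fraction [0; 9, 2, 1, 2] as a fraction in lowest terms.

8/75

Using pₖ = aₖpₖ₋₁ + pₖ₋₂ and qₖ = aₖqₖ₋₁ + qₖ₋₂:
  k=0: a=0, p=0, q=1
  k=1: a=9, p=1, q=9
  k=2: a=2, p=2, q=19
  k=3: a=1, p=3, q=28
  k=4: a=2, p=8, q=75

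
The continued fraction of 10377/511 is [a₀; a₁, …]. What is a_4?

12

10377 = 20·511 + 157   →  a_0 = 20
511 = 3·157 + 40   →  a_1 = 3
157 = 3·40 + 37   →  a_2 = 3
40 = 1·37 + 3   →  a_3 = 1
37 = 12·3 + 1   →  a_4 = 12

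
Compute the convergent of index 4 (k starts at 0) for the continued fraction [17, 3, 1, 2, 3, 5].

Using pₖ = aₖpₖ₋₁ + pₖ₋₂, qₖ = aₖqₖ₋₁ + qₖ₋₂ (with p₋₁=1, p₋₂=0, q₋₁=0, q₋₂=1):
  k=0: a=17, p=17, q=1
  k=1: a=3, p=52, q=3
  k=2: a=1, p=69, q=4
  k=3: a=2, p=190, q=11
  k=4: a=3, p=639, q=37

639/37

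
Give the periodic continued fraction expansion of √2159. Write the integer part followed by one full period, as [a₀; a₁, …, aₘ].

a₀ = ⌊√2159⌋ = 46.
With m₀=0, d₀=1 and mₖ₊₁ = dₖaₖ − mₖ, dₖ₊₁ = (n − mₖ₊₁²)/dₖ, aₖ₊₁ = ⌊(a₀+mₖ₊₁)/dₖ₊₁⌋:
  k=1: m=46, d=43, a=2
  k=2: m=40, d=13, a=6
  k=3: m=38, d=55, a=1
  k=4: m=17, d=34, a=1
  k=5: m=17, d=55, a=1
  k=6: m=38, d=13, a=6
  k=7: m=40, d=43, a=2
  k=8: m=46, d=1, a=92
d=1 and a=2a₀=92 at k=8, so the next step gives (m, d) = (46, 43) again — its k=1 value — and the period has length 8.

[46; 2, 6, 1, 1, 1, 6, 2, 92]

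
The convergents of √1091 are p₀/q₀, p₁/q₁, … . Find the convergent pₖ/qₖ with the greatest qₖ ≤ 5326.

√1091 = [33; 33, 66, …] (period length 2).
Convergents:
  p_0/q_0 = 33/1
  p_1/q_1 = 1090/33
  p_2/q_2 = 71973/2179
  p_3/q_3 = 2376199/71940
q_2 = 2179 ≤ 5326 < 71940 = q_3, so the answer is 71973/2179.

71973/2179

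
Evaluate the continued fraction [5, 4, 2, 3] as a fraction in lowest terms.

Fold from the inside: start with 3/1.
  2 + 1/3 = 7/3
  4 + 3/7 = 31/7
  5 + 7/31 = 162/31

162/31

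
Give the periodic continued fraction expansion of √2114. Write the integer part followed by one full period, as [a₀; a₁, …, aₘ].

[45; 1, 44, 1, 90]

a₀ = ⌊√2114⌋ = 45.
With m₀=0, d₀=1 and mₖ₊₁ = dₖaₖ − mₖ, dₖ₊₁ = (n − mₖ₊₁²)/dₖ, aₖ₊₁ = ⌊(a₀+mₖ₊₁)/dₖ₊₁⌋:
  k=1: m=45, d=89, a=1
  k=2: m=44, d=2, a=44
  k=3: m=44, d=89, a=1
  k=4: m=45, d=1, a=90
d=1 and a=2a₀=90 at k=4, so the next step gives (m, d) = (45, 89) again — its k=1 value — and the period has length 4.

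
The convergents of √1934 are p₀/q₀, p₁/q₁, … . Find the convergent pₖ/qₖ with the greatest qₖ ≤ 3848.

168301/3827

√1934 = [43; 1, 42, 1, 86, …] (period length 4).
Convergents:
  p_0/q_0 = 43/1
  p_1/q_1 = 44/1
  p_2/q_2 = 1891/43
  p_3/q_3 = 1935/44
  p_4/q_4 = 168301/3827
  p_5/q_5 = 170236/3871
q_4 = 3827 ≤ 3848 < 3871 = q_5, so the answer is 168301/3827.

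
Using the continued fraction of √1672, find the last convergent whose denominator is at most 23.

√1672 = [40; 1, 8, 10, 8, 1, 80, …] (period length 6).
Convergents:
  p_0/q_0 = 40/1
  p_1/q_1 = 41/1
  p_2/q_2 = 368/9
  p_3/q_3 = 3721/91
q_2 = 9 ≤ 23 < 91 = q_3, so the answer is 368/9.

368/9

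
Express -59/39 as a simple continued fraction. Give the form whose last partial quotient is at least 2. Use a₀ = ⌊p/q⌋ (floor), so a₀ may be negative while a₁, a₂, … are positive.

-59 = -2*39 + 19
39 = 2*19 + 1
19 = 19*1 + 0  (stop)
So -59/39 = [-2; 2, 19].

[-2; 2, 19]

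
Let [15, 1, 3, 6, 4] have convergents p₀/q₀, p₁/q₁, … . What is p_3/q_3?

394/25

Using pₖ = aₖpₖ₋₁ + pₖ₋₂, qₖ = aₖqₖ₋₁ + qₖ₋₂ (with p₋₁=1, p₋₂=0, q₋₁=0, q₋₂=1):
  k=0: a=15, p=15, q=1
  k=1: a=1, p=16, q=1
  k=2: a=3, p=63, q=4
  k=3: a=6, p=394, q=25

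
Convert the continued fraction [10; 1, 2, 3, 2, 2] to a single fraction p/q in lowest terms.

Fold from the inside: start with 2/1.
  2 + 1/2 = 5/2
  3 + 2/5 = 17/5
  2 + 5/17 = 39/17
  1 + 17/39 = 56/39
  10 + 39/56 = 599/56

599/56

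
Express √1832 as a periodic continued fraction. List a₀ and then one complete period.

a₀ = ⌊√1832⌋ = 42.
With m₀=0, d₀=1 and mₖ₊₁ = dₖaₖ − mₖ, dₖ₊₁ = (n − mₖ₊₁²)/dₖ, aₖ₊₁ = ⌊(a₀+mₖ₊₁)/dₖ₊₁⌋:
  k=1: m=42, d=68, a=1
  k=2: m=26, d=17, a=4
  k=3: m=42, d=4, a=21
  k=4: m=42, d=17, a=4
  k=5: m=26, d=68, a=1
  k=6: m=42, d=1, a=84
d=1 and a=2a₀=84 at k=6, so the next step gives (m, d) = (42, 68) again — its k=1 value — and the period has length 6.

[42; 1, 4, 21, 4, 1, 84]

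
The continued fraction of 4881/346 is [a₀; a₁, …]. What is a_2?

4881 = 14·346 + 37   →  a_0 = 14
346 = 9·37 + 13   →  a_1 = 9
37 = 2·13 + 11   →  a_2 = 2

2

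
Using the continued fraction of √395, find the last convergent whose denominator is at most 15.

159/8

√395 = [19; 1, 6, 1, 38, …] (period length 4).
Convergents:
  p_0/q_0 = 19/1
  p_1/q_1 = 20/1
  p_2/q_2 = 139/7
  p_3/q_3 = 159/8
  p_4/q_4 = 6181/311
q_3 = 8 ≤ 15 < 311 = q_4, so the answer is 159/8.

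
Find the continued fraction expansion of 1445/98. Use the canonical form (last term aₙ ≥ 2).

[14; 1, 2, 1, 11, 2]

1445 = 14×98 + 73
98 = 1×73 + 25
73 = 2×25 + 23
25 = 1×23 + 2
23 = 11×2 + 1
2 = 2×1 + 0  (stop)
So 1445/98 = [14; 1, 2, 1, 11, 2].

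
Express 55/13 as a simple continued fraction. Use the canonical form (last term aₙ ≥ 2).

55 = 4*13 + 3
13 = 4*3 + 1
3 = 3*1 + 0  (stop)
So 55/13 = [4; 4, 3].

[4; 4, 3]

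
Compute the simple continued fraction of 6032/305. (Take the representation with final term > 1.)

[19; 1, 3, 2, 16, 2]

6032 = 19*305 + 237
305 = 1*237 + 68
237 = 3*68 + 33
68 = 2*33 + 2
33 = 16*2 + 1
2 = 2*1 + 0  (stop)
So 6032/305 = [19; 1, 3, 2, 16, 2].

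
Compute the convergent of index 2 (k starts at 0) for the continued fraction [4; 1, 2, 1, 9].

14/3

Using pₖ = aₖpₖ₋₁ + pₖ₋₂, qₖ = aₖqₖ₋₁ + qₖ₋₂ (with p₋₁=1, p₋₂=0, q₋₁=0, q₋₂=1):
  k=0: a=4, p=4, q=1
  k=1: a=1, p=5, q=1
  k=2: a=2, p=14, q=3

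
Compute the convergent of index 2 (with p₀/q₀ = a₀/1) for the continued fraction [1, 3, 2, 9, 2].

9/7

Using pₖ = aₖpₖ₋₁ + pₖ₋₂, qₖ = aₖqₖ₋₁ + qₖ₋₂ (with p₋₁=1, p₋₂=0, q₋₁=0, q₋₂=1):
  k=0: a=1, p=1, q=1
  k=1: a=3, p=4, q=3
  k=2: a=2, p=9, q=7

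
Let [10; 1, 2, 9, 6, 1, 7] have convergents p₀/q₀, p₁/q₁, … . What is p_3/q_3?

299/28

Using pₖ = aₖpₖ₋₁ + pₖ₋₂, qₖ = aₖqₖ₋₁ + qₖ₋₂ (with p₋₁=1, p₋₂=0, q₋₁=0, q₋₂=1):
  k=0: a=10, p=10, q=1
  k=1: a=1, p=11, q=1
  k=2: a=2, p=32, q=3
  k=3: a=9, p=299, q=28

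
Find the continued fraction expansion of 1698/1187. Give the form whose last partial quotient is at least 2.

[1; 2, 3, 10, 3, 5]

1698 = 1*1187 + 511
1187 = 2*511 + 165
511 = 3*165 + 16
165 = 10*16 + 5
16 = 3*5 + 1
5 = 5*1 + 0  (stop)
So 1698/1187 = [1; 2, 3, 10, 3, 5].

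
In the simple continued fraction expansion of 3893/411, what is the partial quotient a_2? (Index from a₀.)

3893 = 9·411 + 194   →  a_0 = 9
411 = 2·194 + 23   →  a_1 = 2
194 = 8·23 + 10   →  a_2 = 8

8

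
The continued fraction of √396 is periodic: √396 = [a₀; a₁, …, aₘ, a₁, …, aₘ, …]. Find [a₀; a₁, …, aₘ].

[19; 1, 8, 1, 38]

a₀ = ⌊√396⌋ = 19.
With m₀=0, d₀=1 and mₖ₊₁ = dₖaₖ − mₖ, dₖ₊₁ = (n − mₖ₊₁²)/dₖ, aₖ₊₁ = ⌊(a₀+mₖ₊₁)/dₖ₊₁⌋:
  k=1: m=19, d=35, a=1
  k=2: m=16, d=4, a=8
  k=3: m=16, d=35, a=1
  k=4: m=19, d=1, a=38
d=1 and a=2a₀=38 at k=4, so the next step gives (m, d) = (19, 35) again — its k=1 value — and the period has length 4.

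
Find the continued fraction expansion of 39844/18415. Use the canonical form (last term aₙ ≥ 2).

39844 = 2·18415 + 3014
18415 = 6·3014 + 331
3014 = 9·331 + 35
331 = 9·35 + 16
35 = 2·16 + 3
16 = 5·3 + 1
3 = 3·1 + 0  (stop)
So 39844/18415 = [2; 6, 9, 9, 2, 5, 3].

[2; 6, 9, 9, 2, 5, 3]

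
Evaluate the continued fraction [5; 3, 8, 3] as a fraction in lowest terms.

415/78

Using pₖ = aₖpₖ₋₁ + pₖ₋₂ and qₖ = aₖqₖ₋₁ + qₖ₋₂:
  k=0: a=5, p=5, q=1
  k=1: a=3, p=16, q=3
  k=2: a=8, p=133, q=25
  k=3: a=3, p=415, q=78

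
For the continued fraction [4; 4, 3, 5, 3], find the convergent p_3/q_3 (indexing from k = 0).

Using pₖ = aₖpₖ₋₁ + pₖ₋₂, qₖ = aₖqₖ₋₁ + qₖ₋₂ (with p₋₁=1, p₋₂=0, q₋₁=0, q₋₂=1):
  k=0: a=4, p=4, q=1
  k=1: a=4, p=17, q=4
  k=2: a=3, p=55, q=13
  k=3: a=5, p=292, q=69

292/69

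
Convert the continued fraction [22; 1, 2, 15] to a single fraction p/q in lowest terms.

1043/46

Using pₖ = aₖpₖ₋₁ + pₖ₋₂ and qₖ = aₖqₖ₋₁ + qₖ₋₂:
  k=0: a=22, p=22, q=1
  k=1: a=1, p=23, q=1
  k=2: a=2, p=68, q=3
  k=3: a=15, p=1043, q=46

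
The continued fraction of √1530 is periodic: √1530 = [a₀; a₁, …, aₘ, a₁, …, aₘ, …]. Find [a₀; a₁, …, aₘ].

a₀ = ⌊√1530⌋ = 39.
With m₀=0, d₀=1 and mₖ₊₁ = dₖaₖ − mₖ, dₖ₊₁ = (n − mₖ₊₁²)/dₖ, aₖ₊₁ = ⌊(a₀+mₖ₊₁)/dₖ₊₁⌋:
  k=1: m=39, d=9, a=8
  k=2: m=33, d=49, a=1
  k=3: m=16, d=26, a=2
  k=4: m=36, d=9, a=8
  k=5: m=36, d=26, a=2
  k=6: m=16, d=49, a=1
  k=7: m=33, d=9, a=8
  k=8: m=39, d=1, a=78
d=1 and a=2a₀=78 at k=8, so the next step gives (m, d) = (39, 9) again — its k=1 value — and the period has length 8.

[39; 8, 1, 2, 8, 2, 1, 8, 78]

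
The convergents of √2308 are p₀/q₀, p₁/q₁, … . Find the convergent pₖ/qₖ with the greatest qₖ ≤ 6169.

110736/2305

√2308 = [48; 24, 96, …] (period length 2).
Convergents:
  p_0/q_0 = 48/1
  p_1/q_1 = 1153/24
  p_2/q_2 = 110736/2305
  p_3/q_3 = 2658817/55344
q_2 = 2305 ≤ 6169 < 55344 = q_3, so the answer is 110736/2305.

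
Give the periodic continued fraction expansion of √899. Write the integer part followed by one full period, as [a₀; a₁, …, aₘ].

a₀ = ⌊√899⌋ = 29.
With m₀=0, d₀=1 and mₖ₊₁ = dₖaₖ − mₖ, dₖ₊₁ = (n − mₖ₊₁²)/dₖ, aₖ₊₁ = ⌊(a₀+mₖ₊₁)/dₖ₊₁⌋:
  k=1: m=29, d=58, a=1
  k=2: m=29, d=1, a=58
d=1 and a=2a₀=58 at k=2, so the next step gives (m, d) = (29, 58) again — its k=1 value — and the period has length 2.

[29; 1, 58]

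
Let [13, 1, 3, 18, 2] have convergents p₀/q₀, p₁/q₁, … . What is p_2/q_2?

Using pₖ = aₖpₖ₋₁ + pₖ₋₂, qₖ = aₖqₖ₋₁ + qₖ₋₂ (with p₋₁=1, p₋₂=0, q₋₁=0, q₋₂=1):
  k=0: a=13, p=13, q=1
  k=1: a=1, p=14, q=1
  k=2: a=3, p=55, q=4

55/4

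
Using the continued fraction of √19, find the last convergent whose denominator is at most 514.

1421/326

√19 = [4; 2, 1, 3, 1, 2, 8, …] (period length 6).
Convergents:
  p_0/q_0 = 4/1
  p_1/q_1 = 9/2
  p_2/q_2 = 13/3
  p_3/q_3 = 48/11
  p_4/q_4 = 61/14
  p_5/q_5 = 170/39
  p_6/q_6 = 1421/326
  p_7/q_7 = 3012/691
q_6 = 326 ≤ 514 < 691 = q_7, so the answer is 1421/326.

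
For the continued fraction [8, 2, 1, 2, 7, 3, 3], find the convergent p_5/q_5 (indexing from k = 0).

1549/185

Using pₖ = aₖpₖ₋₁ + pₖ₋₂, qₖ = aₖqₖ₋₁ + qₖ₋₂ (with p₋₁=1, p₋₂=0, q₋₁=0, q₋₂=1):
  k=0: a=8, p=8, q=1
  k=1: a=2, p=17, q=2
  k=2: a=1, p=25, q=3
  k=3: a=2, p=67, q=8
  k=4: a=7, p=494, q=59
  k=5: a=3, p=1549, q=185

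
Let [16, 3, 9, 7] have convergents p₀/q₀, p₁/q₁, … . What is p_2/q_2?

Using pₖ = aₖpₖ₋₁ + pₖ₋₂, qₖ = aₖqₖ₋₁ + qₖ₋₂ (with p₋₁=1, p₋₂=0, q₋₁=0, q₋₂=1):
  k=0: a=16, p=16, q=1
  k=1: a=3, p=49, q=3
  k=2: a=9, p=457, q=28

457/28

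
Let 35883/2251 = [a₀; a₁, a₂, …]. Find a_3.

35883 = 15·2251 + 2118   →  a_0 = 15
2251 = 1·2118 + 133   →  a_1 = 1
2118 = 15·133 + 123   →  a_2 = 15
133 = 1·123 + 10   →  a_3 = 1

1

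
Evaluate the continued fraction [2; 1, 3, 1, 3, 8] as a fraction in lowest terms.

438/157

Using pₖ = aₖpₖ₋₁ + pₖ₋₂ and qₖ = aₖqₖ₋₁ + qₖ₋₂:
  k=0: a=2, p=2, q=1
  k=1: a=1, p=3, q=1
  k=2: a=3, p=11, q=4
  k=3: a=1, p=14, q=5
  k=4: a=3, p=53, q=19
  k=5: a=8, p=438, q=157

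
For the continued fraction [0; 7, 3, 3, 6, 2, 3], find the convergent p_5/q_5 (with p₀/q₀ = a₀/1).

Using pₖ = aₖpₖ₋₁ + pₖ₋₂, qₖ = aₖqₖ₋₁ + qₖ₋₂ (with p₋₁=1, p₋₂=0, q₋₁=0, q₋₂=1):
  k=0: a=0, p=0, q=1
  k=1: a=7, p=1, q=7
  k=2: a=3, p=3, q=22
  k=3: a=3, p=10, q=73
  k=4: a=6, p=63, q=460
  k=5: a=2, p=136, q=993

136/993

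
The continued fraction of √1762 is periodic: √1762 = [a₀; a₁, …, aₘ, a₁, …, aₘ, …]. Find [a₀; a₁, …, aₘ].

a₀ = ⌊√1762⌋ = 41.

[41; 1, 40, 1, 82]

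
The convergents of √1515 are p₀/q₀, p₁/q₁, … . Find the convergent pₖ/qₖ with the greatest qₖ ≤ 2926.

√1515 = [38; 1, 11, 1, 76, …] (period length 4).
Convergents:
  p_0/q_0 = 38/1
  p_1/q_1 = 39/1
  p_2/q_2 = 467/12
  p_3/q_3 = 506/13
  p_4/q_4 = 38923/1000
  p_5/q_5 = 39429/1013
  p_6/q_6 = 472642/12143
q_5 = 1013 ≤ 2926 < 12143 = q_6, so the answer is 39429/1013.

39429/1013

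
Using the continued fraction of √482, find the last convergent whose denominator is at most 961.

√482 = [21; 1, 20, 1, 42, …] (period length 4).
Convergents:
  p_0/q_0 = 21/1
  p_1/q_1 = 22/1
  p_2/q_2 = 461/21
  p_3/q_3 = 483/22
  p_4/q_4 = 20747/945
  p_5/q_5 = 21230/967
q_4 = 945 ≤ 961 < 967 = q_5, so the answer is 20747/945.

20747/945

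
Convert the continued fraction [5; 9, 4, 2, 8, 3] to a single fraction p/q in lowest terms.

11167/2186

Using pₖ = aₖpₖ₋₁ + pₖ₋₂ and qₖ = aₖqₖ₋₁ + qₖ₋₂:
  k=0: a=5, p=5, q=1
  k=1: a=9, p=46, q=9
  k=2: a=4, p=189, q=37
  k=3: a=2, p=424, q=83
  k=4: a=8, p=3581, q=701
  k=5: a=3, p=11167, q=2186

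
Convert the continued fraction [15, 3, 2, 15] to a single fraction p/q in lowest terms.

Using pₖ = aₖpₖ₋₁ + pₖ₋₂ and qₖ = aₖqₖ₋₁ + qₖ₋₂:
  k=0: a=15, p=15, q=1
  k=1: a=3, p=46, q=3
  k=2: a=2, p=107, q=7
  k=3: a=15, p=1651, q=108

1651/108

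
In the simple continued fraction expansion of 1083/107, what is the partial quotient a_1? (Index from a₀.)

8

1083 = 10·107 + 13   →  a_0 = 10
107 = 8·13 + 3   →  a_1 = 8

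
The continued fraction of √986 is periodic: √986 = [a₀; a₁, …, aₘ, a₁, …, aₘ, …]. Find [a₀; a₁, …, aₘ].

a₀ = ⌊√986⌋ = 31.
With m₀=0, d₀=1 and mₖ₊₁ = dₖaₖ − mₖ, dₖ₊₁ = (n − mₖ₊₁²)/dₖ, aₖ₊₁ = ⌊(a₀+mₖ₊₁)/dₖ₊₁⌋:
  k=1: m=31, d=25, a=2
  k=2: m=19, d=25, a=2
  k=3: m=31, d=1, a=62
d=1 and a=2a₀=62 at k=3, so the next step gives (m, d) = (31, 25) again — its k=1 value — and the period has length 3.

[31; 2, 2, 62]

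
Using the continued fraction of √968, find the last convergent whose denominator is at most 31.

280/9

√968 = [31; 8, 1, 6, 1, 8, 62, …] (period length 6).
Convergents:
  p_0/q_0 = 31/1
  p_1/q_1 = 249/8
  p_2/q_2 = 280/9
  p_3/q_3 = 1929/62
q_2 = 9 ≤ 31 < 62 = q_3, so the answer is 280/9.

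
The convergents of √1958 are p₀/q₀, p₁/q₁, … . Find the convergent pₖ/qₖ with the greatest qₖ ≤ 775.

15620/353

√1958 = [44; 4, 88, …] (period length 2).
Convergents:
  p_0/q_0 = 44/1
  p_1/q_1 = 177/4
  p_2/q_2 = 15620/353
  p_3/q_3 = 62657/1416
q_2 = 353 ≤ 775 < 1416 = q_3, so the answer is 15620/353.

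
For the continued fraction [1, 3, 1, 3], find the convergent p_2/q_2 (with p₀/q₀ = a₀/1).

Using pₖ = aₖpₖ₋₁ + pₖ₋₂, qₖ = aₖqₖ₋₁ + qₖ₋₂ (with p₋₁=1, p₋₂=0, q₋₁=0, q₋₂=1):
  k=0: a=1, p=1, q=1
  k=1: a=3, p=4, q=3
  k=2: a=1, p=5, q=4

5/4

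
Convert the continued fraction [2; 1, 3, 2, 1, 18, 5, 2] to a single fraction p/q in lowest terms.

Fold from the inside: start with 2/1.
  5 + 1/2 = 11/2
  18 + 2/11 = 200/11
  1 + 11/200 = 211/200
  2 + 200/211 = 622/211
  3 + 211/622 = 2077/622
  1 + 622/2077 = 2699/2077
  2 + 2077/2699 = 7475/2699

7475/2699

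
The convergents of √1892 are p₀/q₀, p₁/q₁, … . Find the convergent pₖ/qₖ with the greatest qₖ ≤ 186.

√1892 = [43; 2, 86, …] (period length 2).
Convergents:
  p_0/q_0 = 43/1
  p_1/q_1 = 87/2
  p_2/q_2 = 7525/173
  p_3/q_3 = 15137/348
q_2 = 173 ≤ 186 < 348 = q_3, so the answer is 7525/173.

7525/173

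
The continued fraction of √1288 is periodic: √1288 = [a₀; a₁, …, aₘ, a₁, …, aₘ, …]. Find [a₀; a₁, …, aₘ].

a₀ = ⌊√1288⌋ = 35.
With m₀=0, d₀=1 and mₖ₊₁ = dₖaₖ − mₖ, dₖ₊₁ = (n − mₖ₊₁²)/dₖ, aₖ₊₁ = ⌊(a₀+mₖ₊₁)/dₖ₊₁⌋:
  k=1: m=35, d=63, a=1
  k=2: m=28, d=8, a=7
  k=3: m=28, d=63, a=1
  k=4: m=35, d=1, a=70
d=1 and a=2a₀=70 at k=4, so the next step gives (m, d) = (35, 63) again — its k=1 value — and the period has length 4.

[35; 1, 7, 1, 70]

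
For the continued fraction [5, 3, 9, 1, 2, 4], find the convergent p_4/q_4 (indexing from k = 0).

Using pₖ = aₖpₖ₋₁ + pₖ₋₂, qₖ = aₖqₖ₋₁ + qₖ₋₂ (with p₋₁=1, p₋₂=0, q₋₁=0, q₋₂=1):
  k=0: a=5, p=5, q=1
  k=1: a=3, p=16, q=3
  k=2: a=9, p=149, q=28
  k=3: a=1, p=165, q=31
  k=4: a=2, p=479, q=90

479/90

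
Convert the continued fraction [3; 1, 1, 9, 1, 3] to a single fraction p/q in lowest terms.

Using pₖ = aₖpₖ₋₁ + pₖ₋₂ and qₖ = aₖqₖ₋₁ + qₖ₋₂:
  k=0: a=3, p=3, q=1
  k=1: a=1, p=4, q=1
  k=2: a=1, p=7, q=2
  k=3: a=9, p=67, q=19
  k=4: a=1, p=74, q=21
  k=5: a=3, p=289, q=82

289/82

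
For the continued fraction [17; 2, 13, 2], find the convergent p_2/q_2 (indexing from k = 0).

Using pₖ = aₖpₖ₋₁ + pₖ₋₂, qₖ = aₖqₖ₋₁ + qₖ₋₂ (with p₋₁=1, p₋₂=0, q₋₁=0, q₋₂=1):
  k=0: a=17, p=17, q=1
  k=1: a=2, p=35, q=2
  k=2: a=13, p=472, q=27

472/27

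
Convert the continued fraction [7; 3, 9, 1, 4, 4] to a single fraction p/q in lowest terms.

4679/639

Fold from the inside: start with 4/1.
  4 + 1/4 = 17/4
  1 + 4/17 = 21/17
  9 + 17/21 = 206/21
  3 + 21/206 = 639/206
  7 + 206/639 = 4679/639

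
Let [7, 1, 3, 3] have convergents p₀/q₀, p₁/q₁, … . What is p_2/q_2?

31/4

Using pₖ = aₖpₖ₋₁ + pₖ₋₂, qₖ = aₖqₖ₋₁ + qₖ₋₂ (with p₋₁=1, p₋₂=0, q₋₁=0, q₋₂=1):
  k=0: a=7, p=7, q=1
  k=1: a=1, p=8, q=1
  k=2: a=3, p=31, q=4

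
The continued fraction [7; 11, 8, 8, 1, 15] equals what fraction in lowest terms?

91481/12903

Fold from the inside: start with 15/1.
  1 + 1/15 = 16/15
  8 + 15/16 = 143/16
  8 + 16/143 = 1160/143
  11 + 143/1160 = 12903/1160
  7 + 1160/12903 = 91481/12903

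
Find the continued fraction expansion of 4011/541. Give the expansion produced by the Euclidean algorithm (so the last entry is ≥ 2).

4011 = 7·541 + 224
541 = 2·224 + 93
224 = 2·93 + 38
93 = 2·38 + 17
38 = 2·17 + 4
17 = 4·4 + 1
4 = 4·1 + 0  (stop)
So 4011/541 = [7; 2, 2, 2, 2, 4, 4].

[7; 2, 2, 2, 2, 4, 4]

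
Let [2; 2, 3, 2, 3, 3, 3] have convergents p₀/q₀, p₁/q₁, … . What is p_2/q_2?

17/7

Using pₖ = aₖpₖ₋₁ + pₖ₋₂, qₖ = aₖqₖ₋₁ + qₖ₋₂ (with p₋₁=1, p₋₂=0, q₋₁=0, q₋₂=1):
  k=0: a=2, p=2, q=1
  k=1: a=2, p=5, q=2
  k=2: a=3, p=17, q=7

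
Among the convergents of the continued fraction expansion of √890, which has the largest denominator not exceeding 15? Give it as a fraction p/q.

179/6

√890 = [29; 1, 4, 1, 58, …] (period length 4).
Convergents:
  p_0/q_0 = 29/1
  p_1/q_1 = 30/1
  p_2/q_2 = 149/5
  p_3/q_3 = 179/6
  p_4/q_4 = 10531/353
q_3 = 6 ≤ 15 < 353 = q_4, so the answer is 179/6.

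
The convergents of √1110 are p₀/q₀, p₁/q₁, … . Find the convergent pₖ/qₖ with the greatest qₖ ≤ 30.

633/19

√1110 = [33; 3, 6, 3, 66, …] (period length 4).
Convergents:
  p_0/q_0 = 33/1
  p_1/q_1 = 100/3
  p_2/q_2 = 633/19
  p_3/q_3 = 1999/60
q_2 = 19 ≤ 30 < 60 = q_3, so the answer is 633/19.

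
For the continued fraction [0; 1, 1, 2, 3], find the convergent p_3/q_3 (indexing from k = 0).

3/5

Using pₖ = aₖpₖ₋₁ + pₖ₋₂, qₖ = aₖqₖ₋₁ + qₖ₋₂ (with p₋₁=1, p₋₂=0, q₋₁=0, q₋₂=1):
  k=0: a=0, p=0, q=1
  k=1: a=1, p=1, q=1
  k=2: a=1, p=1, q=2
  k=3: a=2, p=3, q=5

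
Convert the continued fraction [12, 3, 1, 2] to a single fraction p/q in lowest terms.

Fold from the inside: start with 2/1.
  1 + 1/2 = 3/2
  3 + 2/3 = 11/3
  12 + 3/11 = 135/11

135/11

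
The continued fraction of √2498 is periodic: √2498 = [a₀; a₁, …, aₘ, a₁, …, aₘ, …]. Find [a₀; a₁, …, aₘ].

a₀ = ⌊√2498⌋ = 49.
With m₀=0, d₀=1 and mₖ₊₁ = dₖaₖ − mₖ, dₖ₊₁ = (n − mₖ₊₁²)/dₖ, aₖ₊₁ = ⌊(a₀+mₖ₊₁)/dₖ₊₁⌋:
  k=1: m=49, d=97, a=1
  k=2: m=48, d=2, a=48
  k=3: m=48, d=97, a=1
  k=4: m=49, d=1, a=98
d=1 and a=2a₀=98 at k=4, so the next step gives (m, d) = (49, 97) again — its k=1 value — and the period has length 4.

[49; 1, 48, 1, 98]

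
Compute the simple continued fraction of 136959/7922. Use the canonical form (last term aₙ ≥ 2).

136959 = 17·7922 + 2285
7922 = 3·2285 + 1067
2285 = 2·1067 + 151
1067 = 7·151 + 10
151 = 15·10 + 1
10 = 10·1 + 0  (stop)
So 136959/7922 = [17; 3, 2, 7, 15, 10].

[17; 3, 2, 7, 15, 10]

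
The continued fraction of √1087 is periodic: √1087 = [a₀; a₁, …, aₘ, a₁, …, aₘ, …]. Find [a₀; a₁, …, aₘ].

a₀ = ⌊√1087⌋ = 32.
With m₀=0, d₀=1 and mₖ₊₁ = dₖaₖ − mₖ, dₖ₊₁ = (n − mₖ₊₁²)/dₖ, aₖ₊₁ = ⌊(a₀+mₖ₊₁)/dₖ₊₁⌋:
  k=1: m=32, d=63, a=1
  k=2: m=31, d=2, a=31
  k=3: m=31, d=63, a=1
  k=4: m=32, d=1, a=64
d=1 and a=2a₀=64 at k=4, so the next step gives (m, d) = (32, 63) again — its k=1 value — and the period has length 4.

[32; 1, 31, 1, 64]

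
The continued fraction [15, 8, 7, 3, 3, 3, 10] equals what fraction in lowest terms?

Fold from the inside: start with 10/1.
  3 + 1/10 = 31/10
  3 + 10/31 = 103/31
  3 + 31/103 = 340/103
  7 + 103/340 = 2483/340
  8 + 340/2483 = 20204/2483
  15 + 2483/20204 = 305543/20204

305543/20204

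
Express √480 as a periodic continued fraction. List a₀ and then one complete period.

[21; 1, 9, 1, 42]

a₀ = ⌊√480⌋ = 21.
With m₀=0, d₀=1 and mₖ₊₁ = dₖaₖ − mₖ, dₖ₊₁ = (n − mₖ₊₁²)/dₖ, aₖ₊₁ = ⌊(a₀+mₖ₊₁)/dₖ₊₁⌋:
  k=1: m=21, d=39, a=1
  k=2: m=18, d=4, a=9
  k=3: m=18, d=39, a=1
  k=4: m=21, d=1, a=42
d=1 and a=2a₀=42 at k=4, so the next step gives (m, d) = (21, 39) again — its k=1 value — and the period has length 4.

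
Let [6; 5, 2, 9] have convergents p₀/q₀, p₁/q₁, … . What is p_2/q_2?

Using pₖ = aₖpₖ₋₁ + pₖ₋₂, qₖ = aₖqₖ₋₁ + qₖ₋₂ (with p₋₁=1, p₋₂=0, q₋₁=0, q₋₂=1):
  k=0: a=6, p=6, q=1
  k=1: a=5, p=31, q=5
  k=2: a=2, p=68, q=11

68/11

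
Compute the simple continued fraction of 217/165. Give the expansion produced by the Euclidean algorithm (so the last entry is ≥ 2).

217 = 1·165 + 52
165 = 3·52 + 9
52 = 5·9 + 7
9 = 1·7 + 2
7 = 3·2 + 1
2 = 2·1 + 0  (stop)
So 217/165 = [1; 3, 5, 1, 3, 2].

[1; 3, 5, 1, 3, 2]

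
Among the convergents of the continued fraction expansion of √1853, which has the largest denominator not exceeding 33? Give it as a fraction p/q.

947/22

√1853 = [43; 21, 1, 1, 21, 86, …] (period length 5).
Convergents:
  p_0/q_0 = 43/1
  p_1/q_1 = 904/21
  p_2/q_2 = 947/22
  p_3/q_3 = 1851/43
q_2 = 22 ≤ 33 < 43 = q_3, so the answer is 947/22.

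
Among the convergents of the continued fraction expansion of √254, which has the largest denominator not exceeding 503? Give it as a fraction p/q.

7889/495

√254 = [15; 1, 14, 1, 30, …] (period length 4).
Convergents:
  p_0/q_0 = 15/1
  p_1/q_1 = 16/1
  p_2/q_2 = 239/15
  p_3/q_3 = 255/16
  p_4/q_4 = 7889/495
  p_5/q_5 = 8144/511
q_4 = 495 ≤ 503 < 511 = q_5, so the answer is 7889/495.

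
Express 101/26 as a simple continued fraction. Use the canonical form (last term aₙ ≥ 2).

101 = 3·26 + 23
26 = 1·23 + 3
23 = 7·3 + 2
3 = 1·2 + 1
2 = 2·1 + 0  (stop)
So 101/26 = [3; 1, 7, 1, 2].

[3; 1, 7, 1, 2]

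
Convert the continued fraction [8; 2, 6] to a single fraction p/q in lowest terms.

110/13

Using pₖ = aₖpₖ₋₁ + pₖ₋₂ and qₖ = aₖqₖ₋₁ + qₖ₋₂:
  k=0: a=8, p=8, q=1
  k=1: a=2, p=17, q=2
  k=2: a=6, p=110, q=13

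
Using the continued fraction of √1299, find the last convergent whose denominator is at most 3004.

√1299 = [36; 24, 72, …] (period length 2).
Convergents:
  p_0/q_0 = 36/1
  p_1/q_1 = 865/24
  p_2/q_2 = 62316/1729
  p_3/q_3 = 1496449/41520
q_2 = 1729 ≤ 3004 < 41520 = q_3, so the answer is 62316/1729.

62316/1729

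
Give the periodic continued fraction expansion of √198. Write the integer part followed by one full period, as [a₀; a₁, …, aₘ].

[14; 14, 28]

a₀ = ⌊√198⌋ = 14.
With m₀=0, d₀=1 and mₖ₊₁ = dₖaₖ − mₖ, dₖ₊₁ = (n − mₖ₊₁²)/dₖ, aₖ₊₁ = ⌊(a₀+mₖ₊₁)/dₖ₊₁⌋:
  k=1: m=14, d=2, a=14
  k=2: m=14, d=1, a=28
d=1 and a=2a₀=28 at k=2, so the next step gives (m, d) = (14, 2) again — its k=1 value — and the period has length 2.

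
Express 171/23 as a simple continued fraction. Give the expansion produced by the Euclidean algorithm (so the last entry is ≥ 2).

[7; 2, 3, 3]

171 = 7×23 + 10
23 = 2×10 + 3
10 = 3×3 + 1
3 = 3×1 + 0  (stop)
So 171/23 = [7; 2, 3, 3].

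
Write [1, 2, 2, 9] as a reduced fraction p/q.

Using pₖ = aₖpₖ₋₁ + pₖ₋₂ and qₖ = aₖqₖ₋₁ + qₖ₋₂:
  k=0: a=1, p=1, q=1
  k=1: a=2, p=3, q=2
  k=2: a=2, p=7, q=5
  k=3: a=9, p=66, q=47

66/47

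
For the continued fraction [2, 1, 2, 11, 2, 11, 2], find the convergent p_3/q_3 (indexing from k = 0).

Using pₖ = aₖpₖ₋₁ + pₖ₋₂, qₖ = aₖqₖ₋₁ + qₖ₋₂ (with p₋₁=1, p₋₂=0, q₋₁=0, q₋₂=1):
  k=0: a=2, p=2, q=1
  k=1: a=1, p=3, q=1
  k=2: a=2, p=8, q=3
  k=3: a=11, p=91, q=34

91/34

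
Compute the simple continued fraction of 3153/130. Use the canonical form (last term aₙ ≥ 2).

3153 = 24×130 + 33
130 = 3×33 + 31
33 = 1×31 + 2
31 = 15×2 + 1
2 = 2×1 + 0  (stop)
So 3153/130 = [24; 3, 1, 15, 2].

[24; 3, 1, 15, 2]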